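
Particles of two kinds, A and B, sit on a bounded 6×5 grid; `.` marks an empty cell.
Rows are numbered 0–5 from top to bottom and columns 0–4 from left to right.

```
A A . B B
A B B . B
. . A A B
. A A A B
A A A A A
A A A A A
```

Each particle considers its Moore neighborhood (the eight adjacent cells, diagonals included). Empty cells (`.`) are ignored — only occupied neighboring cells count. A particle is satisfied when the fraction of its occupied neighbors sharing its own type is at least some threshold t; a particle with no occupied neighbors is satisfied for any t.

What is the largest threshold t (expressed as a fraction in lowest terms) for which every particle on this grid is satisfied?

Row 0: (0,0)A 2/3 · (0,1)A 2/4 · (0,3)B 3/3 · (0,4)B 2/2
Row 1: (1,0)A 2/3 · (1,1)B 1/5 · (1,2)B 2/5 · (1,4)B 3/4
Row 2: (2,2)A 4/6 · (2,3)A 3/7 · (2,4)B 2/4
Row 3: (3,1)A 5/5 · (3,2)A 7/7 · (3,3)A 6/8 · (3,4)B 1/5
Row 4: (4,0)A 4/4 · (4,1)A 7/7 · (4,2)A 8/8 · (4,3)A 7/8 · (4,4)A 4/5
Row 5: (5,0)A 3/3 · (5,1)A 5/5 · (5,2)A 5/5 · (5,3)A 5/5 · (5,4)A 3/3
The smallest same-type fraction is 1/5 at (1,1), which reduces to 1/5. Any threshold above that leaves this particle unsatisfied.

1/5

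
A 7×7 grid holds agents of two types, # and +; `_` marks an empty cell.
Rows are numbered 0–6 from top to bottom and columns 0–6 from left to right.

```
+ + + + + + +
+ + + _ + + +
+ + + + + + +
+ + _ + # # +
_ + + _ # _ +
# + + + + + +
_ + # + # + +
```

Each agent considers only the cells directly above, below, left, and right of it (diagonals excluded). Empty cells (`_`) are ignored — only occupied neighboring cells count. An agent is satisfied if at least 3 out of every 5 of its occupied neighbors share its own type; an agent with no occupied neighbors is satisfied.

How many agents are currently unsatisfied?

(0,0)+ 2/2 ok
(0,1)+ 3/3 ok
(0,2)+ 3/3 ok
(0,3)+ 2/2 ok
(0,4)+ 3/3 ok
(0,5)+ 3/3 ok
(0,6)+ 2/2 ok
(1,0)+ 3/3 ok
(1,1)+ 4/4 ok
(1,2)+ 3/3 ok
(1,4)+ 3/3 ok
(1,5)+ 4/4 ok
(1,6)+ 3/3 ok
(2,0)+ 3/3 ok
(2,1)+ 4/4 ok
(2,2)+ 3/3 ok
(2,3)+ 3/3 ok
(2,4)+ 3/4 ok
(2,5)+ 3/4 ok
(2,6)+ 3/3 ok
(3,0)+ 2/2 ok
(3,1)+ 3/3 ok
(3,3)+ 1/2 unhappy
(3,4)# 2/4 unhappy
(3,5)# 1/3 unhappy
(3,6)+ 2/3 ok
(4,1)+ 3/3 ok
(4,2)+ 2/2 ok
(4,4)# 1/2 unhappy
(4,6)+ 2/2 ok
(5,0)# 0/1 unhappy
(5,1)+ 3/4 ok
(5,2)+ 3/4 ok
(5,3)+ 3/3 ok
(5,4)+ 2/4 unhappy
(5,5)+ 3/3 ok
(5,6)+ 3/3 ok
(6,1)+ 1/2 unhappy
(6,2)# 0/3 unhappy
(6,3)+ 1/3 unhappy
(6,4)# 0/3 unhappy
(6,5)+ 2/3 ok
(6,6)+ 2/2 ok
Unsatisfied: (3,3), (3,4), (3,5), (4,4), (5,0), (5,4), (6,1), (6,2), (6,3), (6,4) — 10 in total.

10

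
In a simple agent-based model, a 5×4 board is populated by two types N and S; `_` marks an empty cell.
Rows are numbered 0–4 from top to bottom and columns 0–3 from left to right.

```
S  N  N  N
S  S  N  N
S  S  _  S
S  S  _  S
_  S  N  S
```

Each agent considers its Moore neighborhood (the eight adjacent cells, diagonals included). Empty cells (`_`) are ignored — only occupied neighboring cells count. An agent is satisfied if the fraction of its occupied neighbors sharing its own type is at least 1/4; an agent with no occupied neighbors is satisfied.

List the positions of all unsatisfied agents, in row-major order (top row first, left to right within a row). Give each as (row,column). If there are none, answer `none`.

(0,0)S 2/3 satisfied
(0,1)N 2/5 satisfied
(0,2)N 4/5 satisfied
(0,3)N 3/3 satisfied
(1,0)S 4/5 satisfied
(1,1)S 4/7 satisfied
(1,2)N 4/7 satisfied
(1,3)N 3/4 satisfied
(2,0)S 5/5 satisfied
(2,1)S 5/6 satisfied
(2,3)S 1/3 satisfied
(3,0)S 4/4 satisfied
(3,1)S 4/5 satisfied
(3,3)S 2/3 satisfied
(4,1)S 2/3 satisfied
(4,2)N 0/4 not
(4,3)S 1/2 satisfied

(4,2)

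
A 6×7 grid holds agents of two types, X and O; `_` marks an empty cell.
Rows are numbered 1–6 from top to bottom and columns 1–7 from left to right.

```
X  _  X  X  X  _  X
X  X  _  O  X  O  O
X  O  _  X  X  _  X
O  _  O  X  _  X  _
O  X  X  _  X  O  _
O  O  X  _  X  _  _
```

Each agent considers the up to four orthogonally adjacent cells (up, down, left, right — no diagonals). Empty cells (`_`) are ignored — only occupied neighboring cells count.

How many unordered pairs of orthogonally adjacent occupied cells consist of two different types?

16

Scan each occupied cell's neighbors to the right and below so each pair is counted once.
From row 1: 2 unlike of 6 pairs (running 2/6).
From row 2: 5 unlike of 9 pairs (running 7/15).
From row 3: 2 unlike of 4 pairs (running 9/19).
From row 4: 3 unlike of 4 pairs (running 12/23).
From row 5: 3 unlike of 7 pairs (running 15/30).
From row 6: 1 unlike of 2 pairs (running 16/32).
Total adjacent occupied pairs: 32; unlike-type pairs: 16.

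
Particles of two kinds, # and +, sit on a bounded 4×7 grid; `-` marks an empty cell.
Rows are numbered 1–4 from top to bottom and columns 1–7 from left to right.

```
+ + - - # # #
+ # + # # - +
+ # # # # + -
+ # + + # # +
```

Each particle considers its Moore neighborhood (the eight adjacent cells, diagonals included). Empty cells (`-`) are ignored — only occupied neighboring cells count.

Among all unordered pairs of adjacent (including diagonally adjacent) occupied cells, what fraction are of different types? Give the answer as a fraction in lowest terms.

29/60

Scan each occupied cell's neighbors to the right and below (and the two forward diagonals) so each pair is counted once.
From row 1: 4 unlike of 13 pairs (running 4/13).
From row 2: 9 unlike of 19 pairs (running 13/32).
From row 3: 12 unlike of 22 pairs (running 25/54).
From row 4: 4 unlike of 6 pairs (running 29/60).
Total adjacent occupied pairs: 60; unlike-type pairs: 29.
29/60 is already in lowest terms.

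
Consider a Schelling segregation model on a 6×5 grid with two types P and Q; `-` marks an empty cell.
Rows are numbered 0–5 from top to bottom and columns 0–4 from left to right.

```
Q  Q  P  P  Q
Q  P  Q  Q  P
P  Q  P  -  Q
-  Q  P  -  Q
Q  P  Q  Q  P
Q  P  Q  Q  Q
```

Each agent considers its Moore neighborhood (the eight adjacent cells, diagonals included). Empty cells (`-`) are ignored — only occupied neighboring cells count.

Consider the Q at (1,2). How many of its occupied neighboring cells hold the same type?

3

Occupied neighbors of (1,2): (0,1)=Q, (0,2)=P, (0,3)=P, (1,1)=P, (1,3)=Q, (2,1)=Q, (2,2)=P.
Same type (Q): 3 of 7.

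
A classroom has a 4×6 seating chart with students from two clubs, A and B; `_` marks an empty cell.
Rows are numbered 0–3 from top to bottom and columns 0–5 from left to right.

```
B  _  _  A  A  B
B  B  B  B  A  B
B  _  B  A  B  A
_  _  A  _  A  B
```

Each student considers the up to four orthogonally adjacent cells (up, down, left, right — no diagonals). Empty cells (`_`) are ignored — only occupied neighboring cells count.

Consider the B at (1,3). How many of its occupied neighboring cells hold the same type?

Occupied neighbors of (1,3): (0,3)=A, (2,3)=A, (1,2)=B, (1,4)=A.
Same type (B): 1 of 4.

1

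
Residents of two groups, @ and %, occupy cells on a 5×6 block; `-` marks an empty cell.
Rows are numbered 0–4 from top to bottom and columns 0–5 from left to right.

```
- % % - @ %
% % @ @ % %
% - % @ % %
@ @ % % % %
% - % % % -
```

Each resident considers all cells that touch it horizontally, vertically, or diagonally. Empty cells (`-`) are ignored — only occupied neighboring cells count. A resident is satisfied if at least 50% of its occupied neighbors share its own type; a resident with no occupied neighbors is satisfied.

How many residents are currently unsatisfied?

8

(0,1)% 3/4 satisfied
(0,2)% 2/4 satisfied
(0,4)@ 1/4 not
(0,5)% 2/3 satisfied
(1,0)% 3/3 satisfied
(1,1)% 5/6 satisfied
(1,2)@ 2/6 not
(1,3)@ 3/7 not
(1,4)% 4/7 satisfied
(1,5)% 4/5 satisfied
(2,0)% 2/4 satisfied
(2,2)% 3/7 not
(2,3)@ 2/8 not
(2,4)% 6/8 satisfied
(2,5)% 5/5 satisfied
(3,0)@ 1/3 not
(3,1)@ 1/6 not
(3,2)% 4/6 satisfied
(3,3)% 7/8 satisfied
(3,4)% 6/7 satisfied
(3,5)% 4/4 satisfied
(4,0)% 0/2 not
(4,2)% 3/4 satisfied
(4,3)% 5/5 satisfied
(4,4)% 4/4 satisfied
Unsatisfied: (0,4), (1,2), (1,3), (2,2), (2,3), (3,0), (3,1), (4,0) — 8 in total.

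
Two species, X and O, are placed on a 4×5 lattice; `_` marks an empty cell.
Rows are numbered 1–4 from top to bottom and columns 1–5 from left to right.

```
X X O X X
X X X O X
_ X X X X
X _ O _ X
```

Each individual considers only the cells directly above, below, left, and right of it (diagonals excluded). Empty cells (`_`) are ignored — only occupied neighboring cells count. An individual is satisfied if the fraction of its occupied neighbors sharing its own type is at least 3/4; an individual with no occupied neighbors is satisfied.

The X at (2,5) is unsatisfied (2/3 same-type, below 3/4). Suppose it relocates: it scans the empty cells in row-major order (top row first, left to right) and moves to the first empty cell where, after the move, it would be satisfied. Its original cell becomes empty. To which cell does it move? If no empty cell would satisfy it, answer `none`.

Vacating (2,5). Empty cells in order:
  (3,1): 3/3 same-type → satisfied — stop here.

(3,1)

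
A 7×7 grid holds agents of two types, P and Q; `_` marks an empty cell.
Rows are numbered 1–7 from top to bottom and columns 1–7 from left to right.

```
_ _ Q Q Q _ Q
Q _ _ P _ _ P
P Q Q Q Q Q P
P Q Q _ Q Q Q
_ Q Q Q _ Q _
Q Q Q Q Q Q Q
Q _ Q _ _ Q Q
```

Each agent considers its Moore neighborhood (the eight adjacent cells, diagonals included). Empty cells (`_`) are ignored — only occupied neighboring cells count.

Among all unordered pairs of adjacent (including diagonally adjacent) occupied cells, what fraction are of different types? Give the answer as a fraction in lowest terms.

Scan each occupied cell's neighbors to the right and below (and the two forward diagonals) so each pair is counted once.
Row 1: Q(1,3)–Q(1,4)= Q(1,3)–P(2,4)≠ Q(1,4)–Q(1,5)= Q(1,4)–P(2,4)≠ Q(1,5)–P(2,4)≠ Q(1,7)–P(2,7)≠  → 4/6 unlike.
Row 2: Q(2,1)–P(3,1)≠ Q(2,1)–Q(3,2)= P(2,4)–Q(3,4)≠ P(2,4)–Q(3,5)≠ P(2,4)–Q(3,3)≠ P(2,7)–P(3,7)= P(2,7)–Q(3,6)≠  → 5/7 unlike.
Row 3: P(3,1)–Q(3,2)≠ P(3,1)–P(4,1)= P(3,1)–Q(4,2)≠ Q(3,2)–Q(3,3)= Q(3,2)–Q(4,2)= Q(3,2)–Q(4,3)= Q(3,2)–P(4,1)≠ Q(3,3)–Q(3,4)= Q(3,3)–Q(4,3)= Q(3,3)–Q(4,2)= Q(3,4)–Q(3,5)= Q(3,4)–Q(4,5)= Q(3,4)–Q(4,3)= Q(3,5)–Q(3,6)= Q(3,5)–Q(4,5)= Q(3,5)–Q(4,6)= Q(3,6)–P(3,7)≠ Q(3,6)–Q(4,6)= Q(3,6)–Q(4,7)= Q(3,6)–Q(4,5)= P(3,7)–Q(4,7)≠ P(3,7)–Q(4,6)≠  → 6/22 unlike.
Row 4: P(4,1)–Q(4,2)≠ P(4,1)–Q(5,2)≠ Q(4,2)–Q(4,3)= Q(4,2)–Q(5,2)= Q(4,2)–Q(5,3)= Q(4,3)–Q(5,3)= Q(4,3)–Q(5,4)= Q(4,3)–Q(5,2)= Q(4,5)–Q(4,6)= Q(4,5)–Q(5,6)= Q(4,5)–Q(5,4)= Q(4,6)–Q(4,7)= Q(4,6)–Q(5,6)= Q(4,7)–Q(5,6)=  → 2/14 unlike.
Row 5: Q(5,2)–Q(5,3)= Q(5,2)–Q(6,2)= Q(5,2)–Q(6,3)= Q(5,2)–Q(6,1)= Q(5,3)–Q(5,4)= Q(5,3)–Q(6,3)= Q(5,3)–Q(6,4)= Q(5,3)–Q(6,2)= Q(5,4)–Q(6,4)= Q(5,4)–Q(6,5)= Q(5,4)–Q(6,3)= Q(5,6)–Q(6,6)= Q(5,6)–Q(6,7)= Q(5,6)–Q(6,5)=  → 0/14 unlike.
Row 6: Q(6,1)–Q(6,2)= Q(6,1)–Q(7,1)= Q(6,2)–Q(6,3)= Q(6,2)–Q(7,3)= Q(6,2)–Q(7,1)= Q(6,3)–Q(6,4)= Q(6,3)–Q(7,3)= Q(6,4)–Q(6,5)= Q(6,4)–Q(7,3)= Q(6,5)–Q(6,6)= Q(6,5)–Q(7,6)= Q(6,6)–Q(6,7)= Q(6,6)–Q(7,6)= Q(6,6)–Q(7,7)= Q(6,7)–Q(7,7)= Q(6,7)–Q(7,6)=  → 0/16 unlike.
Row 7: Q(7,6)–Q(7,7)=  → 0/1 unlike.
Total adjacent occupied pairs: 80; unlike-type pairs: 17.
17/80 is already in lowest terms.

17/80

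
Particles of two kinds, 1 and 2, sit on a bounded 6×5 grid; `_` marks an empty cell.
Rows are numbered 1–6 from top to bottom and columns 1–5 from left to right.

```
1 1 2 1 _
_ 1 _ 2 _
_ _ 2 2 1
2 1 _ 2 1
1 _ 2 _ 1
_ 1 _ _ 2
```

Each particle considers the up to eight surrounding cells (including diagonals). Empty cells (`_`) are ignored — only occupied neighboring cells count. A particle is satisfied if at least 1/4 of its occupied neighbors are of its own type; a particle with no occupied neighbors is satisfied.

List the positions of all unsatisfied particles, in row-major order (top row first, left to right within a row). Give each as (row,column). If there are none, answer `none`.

(1,1)1 2/2 satisfied
(1,2)1 2/3 satisfied
(1,3)2 1/4 satisfied
(1,4)1 0/2 not
(2,2)1 2/4 satisfied
(2,4)2 3/5 satisfied
(3,3)2 3/5 satisfied
(3,4)2 3/5 satisfied
(3,5)1 1/4 satisfied
(4,1)2 0/2 not
(4,2)1 1/4 satisfied
(4,4)2 3/6 satisfied
(4,5)1 2/4 satisfied
(5,1)1 2/3 satisfied
(5,3)2 1/3 satisfied
(5,5)1 1/3 satisfied
(6,2)1 1/2 satisfied
(6,5)2 0/1 not

(1,4), (4,1), (6,5)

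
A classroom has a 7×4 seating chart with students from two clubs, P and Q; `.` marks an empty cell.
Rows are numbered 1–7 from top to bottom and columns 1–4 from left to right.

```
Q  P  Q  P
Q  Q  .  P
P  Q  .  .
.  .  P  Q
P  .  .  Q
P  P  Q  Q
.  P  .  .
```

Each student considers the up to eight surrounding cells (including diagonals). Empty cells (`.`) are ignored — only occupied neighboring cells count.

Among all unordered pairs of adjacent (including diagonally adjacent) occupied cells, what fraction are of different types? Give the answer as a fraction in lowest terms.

Scan each occupied cell's neighbors to the right and below (and the two forward diagonals) so each pair is counted once.
From row 1: 6 unlike of 10 pairs (running 6/10).
From row 2: 2 unlike of 5 pairs (running 8/15).
From row 3: 2 unlike of 2 pairs (running 10/17).
From row 4: 2 unlike of 3 pairs (running 12/20).
From row 5: 0 unlike of 4 pairs (running 12/24).
From row 6: 2 unlike of 6 pairs (running 14/30).
Total adjacent occupied pairs: 30; unlike-type pairs: 14.
14/30 reduces to 7/15.

7/15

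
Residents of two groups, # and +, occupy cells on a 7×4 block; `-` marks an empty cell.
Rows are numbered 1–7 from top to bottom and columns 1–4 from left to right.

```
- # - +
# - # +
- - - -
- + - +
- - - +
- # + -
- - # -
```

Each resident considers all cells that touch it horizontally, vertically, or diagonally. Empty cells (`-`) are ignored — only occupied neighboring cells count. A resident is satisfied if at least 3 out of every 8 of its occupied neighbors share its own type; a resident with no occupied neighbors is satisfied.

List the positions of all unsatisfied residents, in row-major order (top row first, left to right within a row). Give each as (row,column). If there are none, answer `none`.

(2,3), (6,3)

Row 1: (1,2)# 2/2 ok · (1,4)+ 1/2 ok
Row 2: (2,1)# 1/1 ok · (2,3)# 1/3 unhappy · (2,4)+ 1/2 ok
Row 4: (4,2)+ 0/0 ok · (4,4)+ 1/1 ok
Row 5: (5,4)+ 2/2 ok
Row 6: (6,2)# 1/2 ok · (6,3)+ 1/3 unhappy
Row 7: (7,3)# 1/2 ok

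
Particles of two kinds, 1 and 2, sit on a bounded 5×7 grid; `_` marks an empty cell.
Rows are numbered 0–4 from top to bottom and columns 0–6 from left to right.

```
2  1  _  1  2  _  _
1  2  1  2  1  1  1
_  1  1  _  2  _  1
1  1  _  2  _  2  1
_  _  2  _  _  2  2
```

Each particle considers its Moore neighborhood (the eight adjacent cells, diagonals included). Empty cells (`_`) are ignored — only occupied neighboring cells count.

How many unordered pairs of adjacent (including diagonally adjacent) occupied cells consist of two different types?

Scan each occupied cell's neighbors to the right and below (and the two forward diagonals) so each pair is counted once.
From row 0: 7 unlike of 13 pairs (running 7/13).
From row 1: 9 unlike of 17 pairs (running 16/30).
From row 2: 2 unlike of 9 pairs (running 18/39).
From row 3: 4 unlike of 8 pairs (running 22/47).
From row 4: 0 unlike of 1 pairs (running 22/48).
Total adjacent occupied pairs: 48; unlike-type pairs: 22.

22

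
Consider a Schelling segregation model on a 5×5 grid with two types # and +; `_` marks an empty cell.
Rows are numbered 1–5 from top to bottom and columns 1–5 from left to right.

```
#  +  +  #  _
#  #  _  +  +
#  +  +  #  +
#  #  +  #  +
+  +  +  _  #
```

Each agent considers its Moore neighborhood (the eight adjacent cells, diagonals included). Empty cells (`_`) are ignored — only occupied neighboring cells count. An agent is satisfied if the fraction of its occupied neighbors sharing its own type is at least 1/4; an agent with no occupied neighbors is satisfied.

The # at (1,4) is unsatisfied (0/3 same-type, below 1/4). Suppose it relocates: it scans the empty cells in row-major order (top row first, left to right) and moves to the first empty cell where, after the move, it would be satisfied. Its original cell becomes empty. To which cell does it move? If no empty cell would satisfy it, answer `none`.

(2,3)

Vacating (1,4). Empty cells in order:
  (1,5): 0/2 same-type → still unsatisfied.
  (2,3): 2/7 same-type → satisfied — stop here.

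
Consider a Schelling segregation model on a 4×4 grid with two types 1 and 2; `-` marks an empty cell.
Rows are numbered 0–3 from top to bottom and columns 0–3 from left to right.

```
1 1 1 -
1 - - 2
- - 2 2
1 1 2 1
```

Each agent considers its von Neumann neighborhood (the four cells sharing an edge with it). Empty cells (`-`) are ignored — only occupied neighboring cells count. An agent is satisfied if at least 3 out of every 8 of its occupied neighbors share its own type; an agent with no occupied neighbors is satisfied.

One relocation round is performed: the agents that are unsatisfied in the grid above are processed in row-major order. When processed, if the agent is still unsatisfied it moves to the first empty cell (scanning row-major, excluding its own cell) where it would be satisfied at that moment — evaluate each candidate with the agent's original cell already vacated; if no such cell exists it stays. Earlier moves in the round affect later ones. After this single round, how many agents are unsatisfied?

Initially unsatisfied (in order): (3,2), (3,3).
  (3,2) → (0,3).
  (3,3) → (1,1).
Resulting grid:
1 1 1 2
1 1 - 2
- - 2 2
1 1 - -
All satisfied now.

0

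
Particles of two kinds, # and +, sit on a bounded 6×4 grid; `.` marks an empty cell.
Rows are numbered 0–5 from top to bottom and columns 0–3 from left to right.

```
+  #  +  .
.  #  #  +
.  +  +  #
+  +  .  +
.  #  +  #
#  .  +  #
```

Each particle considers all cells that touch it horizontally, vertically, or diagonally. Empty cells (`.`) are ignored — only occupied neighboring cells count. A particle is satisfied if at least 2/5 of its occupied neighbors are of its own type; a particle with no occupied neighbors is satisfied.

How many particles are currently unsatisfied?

(0,0)+ 0/2 unhappy
(0,1)# 2/4 ok
(0,2)+ 1/4 unhappy
(1,1)# 2/6 unhappy
(1,2)# 3/7 ok
(1,3)+ 2/4 ok
(2,1)+ 3/5 ok
(2,2)+ 4/7 ok
(2,3)# 1/4 unhappy
(3,0)+ 2/3 ok
(3,1)+ 4/5 ok
(3,3)+ 2/4 ok
(4,1)# 1/5 unhappy
(4,2)+ 3/6 ok
(4,3)# 1/4 unhappy
(5,0)# 1/1 ok
(5,2)+ 1/4 unhappy
(5,3)# 1/3 unhappy
Unsatisfied: (0,0), (0,2), (1,1), (2,3), (4,1), (4,3), (5,2), (5,3) — 8 in total.

8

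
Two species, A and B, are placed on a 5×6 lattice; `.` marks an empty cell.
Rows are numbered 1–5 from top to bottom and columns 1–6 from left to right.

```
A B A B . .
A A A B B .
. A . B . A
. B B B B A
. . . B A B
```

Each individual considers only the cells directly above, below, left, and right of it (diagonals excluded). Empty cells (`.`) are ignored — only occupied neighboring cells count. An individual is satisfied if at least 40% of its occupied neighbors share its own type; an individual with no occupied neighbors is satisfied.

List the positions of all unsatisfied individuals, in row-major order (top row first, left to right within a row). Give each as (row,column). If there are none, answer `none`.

(1,1)A 1/2 ok
(1,2)B 0/3 unhappy
(1,3)A 1/3 unhappy
(1,4)B 1/2 ok
(2,1)A 2/2 ok
(2,2)A 3/4 ok
(2,3)A 2/3 ok
(2,4)B 3/4 ok
(2,5)B 1/1 ok
(3,2)A 1/2 ok
(3,4)B 2/2 ok
(3,6)A 1/1 ok
(4,2)B 1/2 ok
(4,3)B 2/2 ok
(4,4)B 4/4 ok
(4,5)B 1/3 unhappy
(4,6)A 1/3 unhappy
(5,4)B 1/2 ok
(5,5)A 0/3 unhappy
(5,6)B 0/2 unhappy

(1,2), (1,3), (4,5), (4,6), (5,5), (5,6)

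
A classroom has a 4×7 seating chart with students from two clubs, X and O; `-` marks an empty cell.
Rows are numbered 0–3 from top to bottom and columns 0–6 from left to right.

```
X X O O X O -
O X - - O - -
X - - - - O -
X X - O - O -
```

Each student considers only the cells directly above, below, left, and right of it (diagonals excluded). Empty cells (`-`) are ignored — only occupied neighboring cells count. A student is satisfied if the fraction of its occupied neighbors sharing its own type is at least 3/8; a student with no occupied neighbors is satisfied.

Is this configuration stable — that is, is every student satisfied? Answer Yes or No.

No

Row 0: (0,0)X 1/2 ok · (0,1)X 2/3 ok · (0,2)O 1/2 ok · (0,3)O 1/2 ok · (0,4)X 0/3 unhappy · (0,5)O 0/1 unhappy
Row 1: (1,0)O 0/3 unhappy · (1,1)X 1/2 ok · (1,4)O 0/1 unhappy
Row 2: (2,0)X 1/2 ok · (2,5)O 1/1 ok
Row 3: (3,0)X 2/2 ok · (3,1)X 1/1 ok · (3,3)O 0/0 ok · (3,5)O 1/1 ok
For instance (0,4) has only 0/3 same-type neighbors, below 3/8.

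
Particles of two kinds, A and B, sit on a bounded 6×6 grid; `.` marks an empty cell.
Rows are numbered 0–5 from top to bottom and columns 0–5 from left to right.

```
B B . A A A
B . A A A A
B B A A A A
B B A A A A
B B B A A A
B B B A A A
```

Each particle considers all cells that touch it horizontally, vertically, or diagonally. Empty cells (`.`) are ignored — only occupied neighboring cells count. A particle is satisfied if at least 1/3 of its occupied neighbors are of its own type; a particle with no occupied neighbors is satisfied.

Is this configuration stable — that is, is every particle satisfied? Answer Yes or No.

(0,0)B 2/2 satisfied
(0,1)B 2/3 satisfied
(0,3)A 4/4 satisfied
(0,4)A 5/5 satisfied
(0,5)A 3/3 satisfied
(1,0)B 4/4 satisfied
(1,2)A 4/6 satisfied
(1,3)A 7/7 satisfied
(1,4)A 8/8 satisfied
(1,5)A 5/5 satisfied
(2,0)B 4/4 satisfied
(2,1)B 4/7 satisfied
(2,2)A 5/7 satisfied
(2,3)A 8/8 satisfied
(2,4)A 8/8 satisfied
(2,5)A 5/5 satisfied
(3,0)B 5/5 satisfied
(3,1)B 6/8 satisfied
(3,2)A 4/8 satisfied
(3,3)A 7/8 satisfied
(3,4)A 8/8 satisfied
(3,5)A 5/5 satisfied
(4,0)B 5/5 satisfied
(4,1)B 7/8 satisfied
(4,2)B 4/8 satisfied
(4,3)A 6/8 satisfied
(4,4)A 8/8 satisfied
(4,5)A 5/5 satisfied
(5,0)B 3/3 satisfied
(5,1)B 5/5 satisfied
(5,2)B 3/5 satisfied
(5,3)A 3/5 satisfied
(5,4)A 5/5 satisfied
(5,5)A 3/3 satisfied
All meet the threshold, so the configuration is stable.

Yes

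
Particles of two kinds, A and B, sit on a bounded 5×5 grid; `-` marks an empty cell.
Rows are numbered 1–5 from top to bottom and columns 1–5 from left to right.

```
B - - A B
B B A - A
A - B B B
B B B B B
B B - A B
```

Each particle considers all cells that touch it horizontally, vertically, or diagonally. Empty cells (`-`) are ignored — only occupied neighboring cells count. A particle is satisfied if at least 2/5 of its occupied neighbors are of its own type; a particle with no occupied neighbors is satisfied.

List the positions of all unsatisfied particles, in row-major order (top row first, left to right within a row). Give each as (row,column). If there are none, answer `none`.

(1,1)B 2/2 satisfied
(1,4)A 2/3 satisfied
(1,5)B 0/2 not
(2,1)B 2/3 satisfied
(2,2)B 3/5 satisfied
(2,3)A 1/4 not
(2,5)A 1/4 not
(3,1)A 0/4 not
(3,3)B 5/6 satisfied
(3,4)B 5/7 satisfied
(3,5)B 3/4 satisfied
(4,1)B 3/4 satisfied
(4,2)B 5/6 satisfied
(4,3)B 5/6 satisfied
(4,4)B 6/7 satisfied
(4,5)B 4/5 satisfied
(5,1)B 3/3 satisfied
(5,2)B 4/4 satisfied
(5,4)A 0/4 not
(5,5)B 2/3 satisfied

(1,5), (2,3), (2,5), (3,1), (5,4)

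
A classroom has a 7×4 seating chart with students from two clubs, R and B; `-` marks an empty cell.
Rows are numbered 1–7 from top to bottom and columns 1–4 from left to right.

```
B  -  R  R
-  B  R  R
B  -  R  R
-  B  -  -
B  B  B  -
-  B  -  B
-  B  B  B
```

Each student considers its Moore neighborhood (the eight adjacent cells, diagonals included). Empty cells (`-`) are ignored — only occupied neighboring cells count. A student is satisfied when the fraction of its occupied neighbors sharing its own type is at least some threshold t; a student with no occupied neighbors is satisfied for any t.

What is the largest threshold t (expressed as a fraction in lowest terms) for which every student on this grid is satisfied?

Row 1: (1,1)B 1/1 · (1,3)R 3/4 · (1,4)R 3/3
Row 2: (2,2)B 2/5 · (2,3)R 5/6 · (2,4)R 5/5
Row 3: (3,1)B 2/2 · (3,3)R 3/5 · (3,4)R 3/3
Row 4: (4,2)B 4/5
Row 5: (5,1)B 3/3 · (5,2)B 4/4 · (5,3)B 4/4
Row 6: (6,2)B 5/5 · (6,4)B 3/3
Row 7: (7,2)B 2/2 · (7,3)B 4/4 · (7,4)B 2/2
The smallest same-type fraction is 2/5 at (2,2), which reduces to 2/5. Any threshold above that leaves this student unsatisfied.

2/5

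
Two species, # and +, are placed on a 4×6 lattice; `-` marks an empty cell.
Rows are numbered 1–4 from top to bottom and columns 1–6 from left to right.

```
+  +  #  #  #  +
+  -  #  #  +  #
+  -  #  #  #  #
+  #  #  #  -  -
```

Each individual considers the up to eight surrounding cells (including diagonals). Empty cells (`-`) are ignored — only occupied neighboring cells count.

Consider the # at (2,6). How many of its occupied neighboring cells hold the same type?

3

Occupied neighbors of (2,6): (1,5)=#, (1,6)=+, (2,5)=+, (3,5)=#, (3,6)=#.
Same type (#): 3 of 5.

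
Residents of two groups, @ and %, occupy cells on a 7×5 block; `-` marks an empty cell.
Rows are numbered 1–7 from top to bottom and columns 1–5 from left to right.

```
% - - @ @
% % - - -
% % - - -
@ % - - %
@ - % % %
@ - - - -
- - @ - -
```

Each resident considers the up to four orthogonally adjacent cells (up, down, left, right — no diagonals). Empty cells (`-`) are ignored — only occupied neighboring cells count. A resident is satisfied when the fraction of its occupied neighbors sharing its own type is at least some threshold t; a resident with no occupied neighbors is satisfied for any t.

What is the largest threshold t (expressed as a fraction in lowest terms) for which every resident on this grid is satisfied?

Row 1: (1,1)% 1/1 · (1,4)@ 1/1 · (1,5)@ 1/1
Row 2: (2,1)% 3/3 · (2,2)% 2/2
Row 3: (3,1)% 2/3 · (3,2)% 3/3
Row 4: (4,1)@ 1/3 · (4,2)% 1/2 · (4,5)% 1/1
Row 5: (5,1)@ 2/2 · (5,3)% 1/1 · (5,4)% 2/2 · (5,5)% 2/2
Row 6: (6,1)@ 1/1
Row 7: (7,3)@ — no occupied neighbors
The smallest same-type fraction is 1/3 at (4,1), which reduces to 1/3. Any threshold above that leaves this resident unsatisfied.

1/3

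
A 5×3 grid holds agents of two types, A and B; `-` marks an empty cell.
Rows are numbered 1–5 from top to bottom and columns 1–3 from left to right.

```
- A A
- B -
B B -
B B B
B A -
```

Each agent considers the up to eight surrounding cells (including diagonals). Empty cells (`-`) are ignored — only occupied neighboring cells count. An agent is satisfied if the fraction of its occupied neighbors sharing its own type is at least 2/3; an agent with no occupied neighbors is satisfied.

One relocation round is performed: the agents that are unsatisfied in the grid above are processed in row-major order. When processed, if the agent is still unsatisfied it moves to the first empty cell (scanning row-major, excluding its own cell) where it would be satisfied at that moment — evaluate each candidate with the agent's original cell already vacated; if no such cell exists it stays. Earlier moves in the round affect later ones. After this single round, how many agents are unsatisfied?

0

Initially unsatisfied (in order): (1,2), (1,3), (2,2), (5,2).
  (1,2): no empty cell satisfies it; stays.
  (1,3): no empty cell satisfies it; stays.
  (2,2) → (2,1).
  (5,2) → (2,3).
Resulting grid:
- A A
B - A
B B -
B B B
B - -
All satisfied now.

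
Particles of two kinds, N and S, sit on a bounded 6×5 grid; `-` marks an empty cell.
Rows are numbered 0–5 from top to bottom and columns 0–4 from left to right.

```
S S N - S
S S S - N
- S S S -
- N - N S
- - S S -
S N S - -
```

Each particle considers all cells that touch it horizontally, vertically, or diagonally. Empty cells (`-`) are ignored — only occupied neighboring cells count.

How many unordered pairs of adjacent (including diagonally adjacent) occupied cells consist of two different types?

Scan each occupied cell's neighbors to the right and below (and the two forward diagonals) so each pair is counted once.
Row 0: S(0,0)–S(0,1)= S(0,0)–S(1,0)= S(0,0)–S(1,1)= S(0,1)–N(0,2)≠ S(0,1)–S(1,1)= S(0,1)–S(1,2)= S(0,1)–S(1,0)= N(0,2)–S(1,2)≠ N(0,2)–S(1,1)≠ S(0,4)–N(1,4)≠  → 4/10 unlike.
Row 1: S(1,0)–S(1,1)= S(1,0)–S(2,1)= S(1,1)–S(1,2)= S(1,1)–S(2,1)= S(1,1)–S(2,2)= S(1,2)–S(2,2)= S(1,2)–S(2,3)= S(1,2)–S(2,1)= N(1,4)–S(2,3)≠  → 1/9 unlike.
Row 2: S(2,1)–S(2,2)= S(2,1)–N(3,1)≠ S(2,2)–S(2,3)= S(2,2)–N(3,3)≠ S(2,2)–N(3,1)≠ S(2,3)–N(3,3)≠ S(2,3)–S(3,4)=  → 4/7 unlike.
Row 3: N(3,1)–S(4,2)≠ N(3,3)–S(3,4)≠ N(3,3)–S(4,3)≠ N(3,3)–S(4,2)≠ S(3,4)–S(4,3)=  → 4/5 unlike.
Row 4: S(4,2)–S(4,3)= S(4,2)–S(5,2)= S(4,2)–N(5,1)≠ S(4,3)–S(5,2)=  → 1/4 unlike.
Row 5: S(5,0)–N(5,1)≠ N(5,1)–S(5,2)≠  → 2/2 unlike.
Total adjacent occupied pairs: 37; unlike-type pairs: 16.

16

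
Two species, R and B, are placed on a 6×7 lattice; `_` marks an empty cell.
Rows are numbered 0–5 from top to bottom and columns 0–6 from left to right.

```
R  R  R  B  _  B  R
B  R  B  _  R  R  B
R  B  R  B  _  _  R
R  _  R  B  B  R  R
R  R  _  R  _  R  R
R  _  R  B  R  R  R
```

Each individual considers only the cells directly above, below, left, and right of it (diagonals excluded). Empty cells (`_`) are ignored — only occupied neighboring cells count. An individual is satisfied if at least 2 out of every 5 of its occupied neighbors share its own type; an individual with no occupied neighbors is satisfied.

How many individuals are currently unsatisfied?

(0,0)R 1/2 ok
(0,1)R 3/3 ok
(0,2)R 1/3 unhappy
(0,3)B 0/1 unhappy
(0,5)B 0/2 unhappy
(0,6)R 0/2 unhappy
(1,0)B 0/3 unhappy
(1,1)R 1/4 unhappy
(1,2)B 0/3 unhappy
(1,4)R 1/1 ok
(1,5)R 1/3 unhappy
(1,6)B 0/3 unhappy
(2,0)R 1/3 unhappy
(2,1)B 0/3 unhappy
(2,2)R 1/4 unhappy
(2,3)B 1/2 ok
(2,6)R 1/2 ok
(3,0)R 2/2 ok
(3,2)R 1/2 ok
(3,3)B 2/4 ok
(3,4)B 1/2 ok
(3,5)R 2/3 ok
(3,6)R 3/3 ok
(4,0)R 3/3 ok
(4,1)R 1/1 ok
(4,3)R 0/2 unhappy
(4,5)R 3/3 ok
(4,6)R 3/3 ok
(5,0)R 1/1 ok
(5,2)R 0/1 unhappy
(5,3)B 0/3 unhappy
(5,4)R 1/2 ok
(5,5)R 3/3 ok
(5,6)R 2/2 ok
Unsatisfied: (0,2), (0,3), (0,5), (0,6), (1,0), (1,1), (1,2), (1,5), (1,6), (2,0), (2,1), (2,2), (4,3), (5,2), (5,3) — 15 in total.

15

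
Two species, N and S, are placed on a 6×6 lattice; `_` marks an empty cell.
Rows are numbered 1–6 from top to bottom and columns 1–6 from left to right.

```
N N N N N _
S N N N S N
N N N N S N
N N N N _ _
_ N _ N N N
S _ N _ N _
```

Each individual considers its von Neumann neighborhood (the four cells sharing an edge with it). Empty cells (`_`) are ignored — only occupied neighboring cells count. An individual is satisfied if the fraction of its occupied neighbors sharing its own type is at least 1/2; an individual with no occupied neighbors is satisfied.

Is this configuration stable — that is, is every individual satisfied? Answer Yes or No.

(1,1)N 1/2 ok
(1,2)N 3/3 ok
(1,3)N 3/3 ok
(1,4)N 3/3 ok
(1,5)N 1/2 ok
(2,1)S 0/3 unhappy
(2,2)N 3/4 ok
(2,3)N 4/4 ok
(2,4)N 3/4 ok
(2,5)S 1/4 unhappy
(2,6)N 1/2 ok
(3,1)N 2/3 ok
(3,2)N 4/4 ok
(3,3)N 4/4 ok
(3,4)N 3/4 ok
(3,5)S 1/3 unhappy
(3,6)N 1/2 ok
(4,1)N 2/2 ok
(4,2)N 4/4 ok
(4,3)N 3/3 ok
(4,4)N 3/3 ok
(5,2)N 1/1 ok
(5,4)N 2/2 ok
(5,5)N 3/3 ok
(5,6)N 1/1 ok
(6,1)S 0/0 ok
(6,3)N 0/0 ok
(6,5)N 1/1 ok
For instance (2,1) has only 0/3 same-type neighbors, below 1/2.

No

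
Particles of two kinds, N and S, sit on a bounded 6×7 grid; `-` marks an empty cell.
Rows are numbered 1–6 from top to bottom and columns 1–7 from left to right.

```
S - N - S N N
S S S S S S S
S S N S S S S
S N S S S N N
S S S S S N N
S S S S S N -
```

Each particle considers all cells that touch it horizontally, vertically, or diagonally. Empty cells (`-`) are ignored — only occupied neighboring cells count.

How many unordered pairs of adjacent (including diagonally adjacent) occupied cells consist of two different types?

35

Scan each occupied cell's neighbors to the right and below (and the two forward diagonals) so each pair is counted once.
From row 1: 9 unlike of 15 pairs (running 9/15).
From row 2: 3 unlike of 25 pairs (running 12/40).
From row 3: 11 unlike of 25 pairs (running 23/65).
From row 4: 8 unlike of 25 pairs (running 31/90).
From row 5: 3 unlike of 23 pairs (running 34/113).
From row 6: 1 unlike of 5 pairs (running 35/118).
Total adjacent occupied pairs: 118; unlike-type pairs: 35.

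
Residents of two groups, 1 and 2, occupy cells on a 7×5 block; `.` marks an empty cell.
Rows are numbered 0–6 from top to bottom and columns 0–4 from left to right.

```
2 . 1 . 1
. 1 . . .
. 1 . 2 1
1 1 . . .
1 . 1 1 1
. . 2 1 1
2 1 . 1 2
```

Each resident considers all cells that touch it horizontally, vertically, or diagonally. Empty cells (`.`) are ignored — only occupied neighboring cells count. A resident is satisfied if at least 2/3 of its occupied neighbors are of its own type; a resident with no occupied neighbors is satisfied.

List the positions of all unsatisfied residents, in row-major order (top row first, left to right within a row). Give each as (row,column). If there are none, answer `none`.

Row 0: (0,0)2 0/1 unhappy · (0,2)1 1/1 ok · (0,4)1 0/0 ok
Row 1: (1,1)1 2/3 ok
Row 2: (2,1)1 3/3 ok · (2,3)2 0/1 unhappy · (2,4)1 0/1 unhappy
Row 3: (3,0)1 3/3 ok · (3,1)1 4/4 ok
Row 4: (4,0)1 2/2 ok · (4,2)1 3/4 ok · (4,3)1 4/5 ok · (4,4)1 3/3 ok
Row 5: (5,2)2 0/5 unhappy · (5,3)1 5/7 ok · (5,4)1 4/5 ok
Row 6: (6,0)2 0/1 unhappy · (6,1)1 0/2 unhappy · (6,3)1 2/4 unhappy · (6,4)2 0/3 unhappy

(0,0), (2,3), (2,4), (5,2), (6,0), (6,1), (6,3), (6,4)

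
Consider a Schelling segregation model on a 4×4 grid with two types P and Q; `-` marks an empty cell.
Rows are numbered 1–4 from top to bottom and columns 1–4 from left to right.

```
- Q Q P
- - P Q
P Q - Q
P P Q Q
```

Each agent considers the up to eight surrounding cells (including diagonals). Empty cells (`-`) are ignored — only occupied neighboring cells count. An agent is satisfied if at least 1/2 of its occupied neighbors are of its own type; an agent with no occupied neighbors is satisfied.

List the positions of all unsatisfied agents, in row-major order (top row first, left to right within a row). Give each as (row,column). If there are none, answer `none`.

Row 1: (1,2)Q 1/2 ok · (1,3)Q 2/4 ok · (1,4)P 1/3 unhappy
Row 2: (2,3)P 1/6 unhappy · (2,4)Q 2/4 ok
Row 3: (3,1)P 2/3 ok · (3,2)Q 1/5 unhappy · (3,4)Q 3/4 ok
Row 4: (4,1)P 2/3 ok · (4,2)P 2/4 ok · (4,3)Q 3/4 ok · (4,4)Q 2/2 ok

(1,4), (2,3), (3,2)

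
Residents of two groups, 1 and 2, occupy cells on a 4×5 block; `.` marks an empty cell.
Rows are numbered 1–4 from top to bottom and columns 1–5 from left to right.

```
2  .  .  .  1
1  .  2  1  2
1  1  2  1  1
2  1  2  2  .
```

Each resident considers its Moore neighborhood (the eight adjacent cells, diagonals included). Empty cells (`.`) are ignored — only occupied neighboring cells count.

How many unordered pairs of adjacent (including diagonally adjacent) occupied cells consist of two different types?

Scan each occupied cell's neighbors to the right and below (and the two forward diagonals) so each pair is counted once.
Row 1: 2(1,1)–1(2,1)≠ 1(1,5)–2(2,5)≠ 1(1,5)–1(2,4)=  → 2/3 unlike.
Row 2: 1(2,1)–1(3,1)= 1(2,1)–1(3,2)= 2(2,3)–1(2,4)≠ 2(2,3)–2(3,3)= 2(2,3)–1(3,4)≠ 2(2,3)–1(3,2)≠ 1(2,4)–2(2,5)≠ 1(2,4)–1(3,4)= 1(2,4)–1(3,5)= 1(2,4)–2(3,3)≠ 2(2,5)–1(3,5)≠ 2(2,5)–1(3,4)≠  → 7/12 unlike.
Row 3: 1(3,1)–1(3,2)= 1(3,1)–2(4,1)≠ 1(3,1)–1(4,2)= 1(3,2)–2(3,3)≠ 1(3,2)–1(4,2)= 1(3,2)–2(4,3)≠ 1(3,2)–2(4,1)≠ 2(3,3)–1(3,4)≠ 2(3,3)–2(4,3)= 2(3,3)–2(4,4)= 2(3,3)–1(4,2)≠ 1(3,4)–1(3,5)= 1(3,4)–2(4,4)≠ 1(3,4)–2(4,3)≠ 1(3,5)–2(4,4)≠  → 9/15 unlike.
Row 4: 2(4,1)–1(4,2)≠ 1(4,2)–2(4,3)≠ 2(4,3)–2(4,4)=  → 2/3 unlike.
Total adjacent occupied pairs: 33; unlike-type pairs: 20.

20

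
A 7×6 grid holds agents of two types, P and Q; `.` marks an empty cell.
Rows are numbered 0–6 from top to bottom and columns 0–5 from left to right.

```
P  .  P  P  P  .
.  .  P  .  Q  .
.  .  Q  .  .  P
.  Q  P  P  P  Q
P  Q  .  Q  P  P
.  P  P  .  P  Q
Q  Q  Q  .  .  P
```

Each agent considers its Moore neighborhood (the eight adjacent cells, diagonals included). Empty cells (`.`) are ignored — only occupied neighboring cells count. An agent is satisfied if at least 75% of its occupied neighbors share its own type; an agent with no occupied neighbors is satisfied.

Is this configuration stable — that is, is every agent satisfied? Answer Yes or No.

No

(0,0)P 0/0 satisfied
(0,2)P 2/2 satisfied
(0,3)P 3/4 satisfied
(0,4)P 1/2 not
(1,2)P 2/3 not
(1,4)Q 0/3 not
(2,2)Q 1/4 not
(2,5)P 1/3 not
(3,1)Q 2/4 not
(3,2)P 1/5 not
(3,3)P 3/5 not
(3,4)P 4/6 not
(3,5)Q 0/4 not
(4,0)P 1/3 not
(4,1)Q 1/5 not
(4,3)Q 0/6 not
(4,4)P 4/7 not
(4,5)P 3/5 not
(5,1)P 2/6 not
(5,2)P 1/5 not
(5,4)P 3/5 not
(5,5)Q 0/4 not
(6,0)Q 1/2 not
(6,1)Q 2/4 not
(6,2)Q 1/3 not
(6,5)P 1/2 not
For instance (0,4) has only 1/2 same-type neighbors, below 3/4.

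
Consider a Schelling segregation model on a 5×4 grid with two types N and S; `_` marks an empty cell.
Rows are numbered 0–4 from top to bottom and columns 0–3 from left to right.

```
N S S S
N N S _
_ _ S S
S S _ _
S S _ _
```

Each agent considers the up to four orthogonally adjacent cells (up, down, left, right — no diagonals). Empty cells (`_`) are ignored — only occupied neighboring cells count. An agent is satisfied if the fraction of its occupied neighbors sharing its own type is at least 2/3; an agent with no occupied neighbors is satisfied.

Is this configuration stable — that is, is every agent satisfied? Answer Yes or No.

No

Row 0: (0,0)N 1/2 ✗ · (0,1)S 1/3 ✗ · (0,2)S 3/3 ✓ · (0,3)S 1/1 ✓
Row 1: (1,0)N 2/2 ✓ · (1,1)N 1/3 ✗ · (1,2)S 2/3 ✓
Row 2: (2,2)S 2/2 ✓ · (2,3)S 1/1 ✓
Row 3: (3,0)S 2/2 ✓ · (3,1)S 2/2 ✓
Row 4: (4,0)S 2/2 ✓ · (4,1)S 2/2 ✓
For instance (0,0) has only 1/2 same-type neighbors, below 2/3.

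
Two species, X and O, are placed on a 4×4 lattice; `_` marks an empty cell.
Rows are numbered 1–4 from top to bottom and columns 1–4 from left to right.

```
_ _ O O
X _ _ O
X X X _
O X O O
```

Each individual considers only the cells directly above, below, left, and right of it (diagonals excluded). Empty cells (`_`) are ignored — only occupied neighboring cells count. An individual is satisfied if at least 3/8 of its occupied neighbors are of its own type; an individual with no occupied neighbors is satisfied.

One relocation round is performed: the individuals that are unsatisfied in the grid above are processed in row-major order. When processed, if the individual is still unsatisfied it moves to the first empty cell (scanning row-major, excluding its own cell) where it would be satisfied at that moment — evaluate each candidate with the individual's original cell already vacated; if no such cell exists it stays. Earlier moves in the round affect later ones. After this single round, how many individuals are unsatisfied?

Initially unsatisfied (in order): (4,1), (4,2), (4,3).
  (4,1) → (1,2).
  (4,2): now satisfied by earlier moves; stays.
  (4,3) → (1,1).
Resulting grid:
O O O O
X _ _ O
X X X _
_ X _ O
All satisfied now.

0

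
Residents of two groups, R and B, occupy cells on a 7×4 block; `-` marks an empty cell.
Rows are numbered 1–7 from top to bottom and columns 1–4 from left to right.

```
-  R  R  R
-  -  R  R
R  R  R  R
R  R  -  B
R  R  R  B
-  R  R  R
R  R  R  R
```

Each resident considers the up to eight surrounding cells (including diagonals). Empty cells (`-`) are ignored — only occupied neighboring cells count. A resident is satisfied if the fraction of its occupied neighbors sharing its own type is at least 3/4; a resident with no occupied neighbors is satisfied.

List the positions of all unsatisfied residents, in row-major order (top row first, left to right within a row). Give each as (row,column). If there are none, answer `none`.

(1,2)R 2/2 ok
(1,3)R 4/4 ok
(1,4)R 3/3 ok
(2,3)R 7/7 ok
(2,4)R 5/5 ok
(3,1)R 3/3 ok
(3,2)R 5/5 ok
(3,3)R 5/6 ok
(3,4)R 3/4 ok
(4,1)R 5/5 ok
(4,2)R 7/7 ok
(4,4)B 1/4 unhappy
(5,1)R 4/4 ok
(5,2)R 6/6 ok
(5,3)R 5/7 unhappy
(5,4)B 1/4 unhappy
(6,2)R 7/7 ok
(6,3)R 7/8 ok
(6,4)R 4/5 ok
(7,1)R 2/2 ok
(7,2)R 4/4 ok
(7,3)R 5/5 ok
(7,4)R 3/3 ok

(4,4), (5,3), (5,4)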